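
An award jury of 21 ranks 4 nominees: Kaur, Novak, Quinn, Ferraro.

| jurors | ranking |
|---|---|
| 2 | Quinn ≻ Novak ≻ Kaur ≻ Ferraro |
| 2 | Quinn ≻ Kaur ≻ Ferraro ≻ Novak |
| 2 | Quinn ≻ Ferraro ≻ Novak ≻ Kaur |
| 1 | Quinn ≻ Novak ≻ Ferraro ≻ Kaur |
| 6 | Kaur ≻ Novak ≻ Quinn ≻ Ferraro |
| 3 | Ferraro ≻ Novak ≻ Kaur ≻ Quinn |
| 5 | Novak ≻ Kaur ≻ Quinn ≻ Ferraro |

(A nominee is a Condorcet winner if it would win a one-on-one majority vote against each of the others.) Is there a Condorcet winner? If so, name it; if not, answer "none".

Check each pair by majority over 21 ballots:
Kaur vs Novak: 2+6 = 8 for Kaur, 13 for Novak — Novak by 13–8.
Kaur vs Quinn: Kaur preferred on 6+3+5 = 14 ballots; Kaur wins 14–7.
Kaur vs Ferraro: Kaur is ranked higher on 2+2+6+5 = 15 ballots, Ferraro on 6. Kaur wins 15–6.
Novak vs Quinn: 14 to 7, Novak.
Novak vs Ferraro: Novak preferred on 2+1+6+5 = 14 ballots; Novak wins 14–7.
Quinn vs Ferraro: 2+2+2+1+6+5 = 18 for Quinn, 3 for Ferraro — Quinn by 18–3.
Only Novak has no losses; Novak is the Condorcet winner.

Novak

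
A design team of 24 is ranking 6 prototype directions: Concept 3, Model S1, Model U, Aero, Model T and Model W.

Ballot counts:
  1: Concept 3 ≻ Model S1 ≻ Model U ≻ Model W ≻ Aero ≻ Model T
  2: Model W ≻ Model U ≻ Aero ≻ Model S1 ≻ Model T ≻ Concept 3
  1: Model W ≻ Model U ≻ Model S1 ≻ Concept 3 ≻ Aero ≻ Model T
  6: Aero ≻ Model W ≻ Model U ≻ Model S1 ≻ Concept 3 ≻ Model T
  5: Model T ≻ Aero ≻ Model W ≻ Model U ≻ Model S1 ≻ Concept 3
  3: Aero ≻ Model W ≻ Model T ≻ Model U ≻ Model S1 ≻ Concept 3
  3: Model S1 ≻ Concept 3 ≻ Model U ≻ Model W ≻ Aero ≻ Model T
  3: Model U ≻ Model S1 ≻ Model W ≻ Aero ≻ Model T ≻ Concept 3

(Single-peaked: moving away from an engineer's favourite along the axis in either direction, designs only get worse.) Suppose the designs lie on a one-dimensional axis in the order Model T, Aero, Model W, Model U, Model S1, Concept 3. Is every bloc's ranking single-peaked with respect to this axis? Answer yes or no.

yes

Axis positions: Model T=1, Aero=2, Model W=3, Model U=4, Model S1=5, Concept 3=6.
Bloc 1 (peak Concept 3 at position 6): ranking walks positions 6-5-4-3-2-1, expanding outward from the peak — single-peaked.
Bloc 2 (peak Model W at position 3): ranking walks positions 3-4-2-5-1-6, expanding outward from the peak — single-peaked.
Bloc 3 (peak Model W at position 3): ranking walks positions 3-4-5-6-2-1, expanding outward from the peak — single-peaked.
Bloc 4 (peak Aero at position 2): ranking walks positions 2-3-4-5-6-1, expanding outward from the peak — single-peaked.
Bloc 5 (peak Model T at position 1): ranking walks positions 1-2-3-4-5-6, expanding outward from the peak — single-peaked.
Bloc 6 (peak Aero at position 2): ranking walks positions 2-3-1-4-5-6, expanding outward from the peak — single-peaked.
Bloc 7 (peak Model S1 at position 5): ranking walks positions 5-6-4-3-2-1, expanding outward from the peak — single-peaked.
Bloc 8 (peak Model U at position 4): ranking walks positions 4-5-3-2-1-6, expanding outward from the peak — single-peaked.
Every ranking is single-peaked on this axis.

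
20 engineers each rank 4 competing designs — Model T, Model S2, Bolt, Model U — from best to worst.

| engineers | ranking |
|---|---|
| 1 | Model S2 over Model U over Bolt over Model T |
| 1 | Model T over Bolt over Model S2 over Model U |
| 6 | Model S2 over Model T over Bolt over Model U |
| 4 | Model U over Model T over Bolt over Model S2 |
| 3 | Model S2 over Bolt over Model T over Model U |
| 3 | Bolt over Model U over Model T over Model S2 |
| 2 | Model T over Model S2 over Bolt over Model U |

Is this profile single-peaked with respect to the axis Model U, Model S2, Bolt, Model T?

Axis positions: Model U=1, Model S2=2, Bolt=3, Model T=4.
Faction 1 (peak Model S2 at position 2): ranking walks positions 2-1-3-4, expanding outward from the peak — single-peaked.
Faction 2 (peak Model T at position 4): ranking walks positions 4-3-2-1, expanding outward from the peak — single-peaked.
Faction 3: ranking walks positions 2-4-3-1; Model T is ranked above Bolt even though Bolt lies between Model T and the peak Model S2 on the axis — preferences dip and rise again. Not single-peaked.
Faction 4: ranking walks positions 1-4-3-2; Model T is ranked above Model S2 even though Model S2 lies between Model T and the peak Model U on the axis — preferences dip and rise again. Not single-peaked.
Faction 5 (peak Model S2 at position 2): ranking walks positions 2-3-4-1, expanding outward from the peak — single-peaked.
Faction 6: ranking walks positions 3-1-4-2; Model U is ranked above Model S2 even though Model S2 lies between Model U and the peak Bolt on the axis — preferences dip and rise again. Not single-peaked.
Faction 7: ranking walks positions 4-2-3-1; Model S2 is ranked above Bolt even though Bolt lies between Model S2 and the peak Model T on the axis — preferences dip and rise again. Not single-peaked.
Faction 3 violates single-peakedness, so the profile is not single-peaked on this axis.

no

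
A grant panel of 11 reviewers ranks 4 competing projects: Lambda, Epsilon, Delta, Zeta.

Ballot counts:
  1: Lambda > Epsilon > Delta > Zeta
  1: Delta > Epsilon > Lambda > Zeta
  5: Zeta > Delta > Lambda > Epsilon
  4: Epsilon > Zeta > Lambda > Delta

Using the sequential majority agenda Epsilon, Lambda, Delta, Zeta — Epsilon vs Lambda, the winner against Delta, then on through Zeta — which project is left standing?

Zeta

Round 1: Epsilon vs Lambda — 5–6, Lambda advances.
Round 2: Lambda vs Delta — 5–6, Delta advances.
Round 3: Delta vs Zeta — 2–9, Zeta advances.
The agenda winner is Zeta.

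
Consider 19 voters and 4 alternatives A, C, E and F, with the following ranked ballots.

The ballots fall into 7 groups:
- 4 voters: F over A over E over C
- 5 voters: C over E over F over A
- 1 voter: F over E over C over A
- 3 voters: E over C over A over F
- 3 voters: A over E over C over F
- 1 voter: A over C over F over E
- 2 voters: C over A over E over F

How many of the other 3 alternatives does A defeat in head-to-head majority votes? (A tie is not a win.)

1

A against each rival (19 voters):
A vs C: 4+3+1 = 8 for A, 11 for C — C by 11–8.
A–E: A 10–9.
A vs F: F, 10–9.
A beats E; loses to C, F — 1 pairwise win.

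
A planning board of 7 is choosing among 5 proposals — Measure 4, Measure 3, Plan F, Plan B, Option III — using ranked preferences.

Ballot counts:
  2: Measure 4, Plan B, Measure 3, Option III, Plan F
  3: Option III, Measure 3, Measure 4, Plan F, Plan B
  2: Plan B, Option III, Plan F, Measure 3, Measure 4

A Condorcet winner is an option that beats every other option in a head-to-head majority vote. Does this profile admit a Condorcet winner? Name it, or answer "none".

none

Check each pair by majority over 7 ballots:
Measure 4 vs Measure 3: Measure 4 preferred on 2 ballots; Measure 3 wins 5–2.
Measure 4 vs Plan F: 5 to 2, Measure 4.
Measure 4 vs Plan B: Measure 4 preferred on 2+3 = 5 ballots; Measure 4 wins 5–2.
Measure 4 vs Option III: 2 for Measure 4, 5 for Option III — Option III by 5–2.
Measure 3 vs Plan F: 5 to 2, Measure 3.
Measure 3 vs Plan B: Measure 3 preferred on 3 ballots; Plan B wins 4–3.
Measure 3 vs Option III: 2 for Measure 3, 5 for Option III — Option III by 5–2.
Plan F vs Plan B: Plan F preferred on 3 ballots; Plan B wins 4–3.
Plan F vs Option III: Plan F is ranked higher on 0 ballots, Option III on 7. Option III wins 7–0.
Plan B vs Option III: 4 to 3, Plan B.
Each option drops at least one matchup (Measure 4 loses to Measure 3; Measure 3 loses to Plan B; Plan F loses to Measure 4; Plan B loses to Measure 4; Option III loses to Plan B); the cycle Measure 4 → Plan B → Measure 3 → Measure 4 rules out a Condorcet winner.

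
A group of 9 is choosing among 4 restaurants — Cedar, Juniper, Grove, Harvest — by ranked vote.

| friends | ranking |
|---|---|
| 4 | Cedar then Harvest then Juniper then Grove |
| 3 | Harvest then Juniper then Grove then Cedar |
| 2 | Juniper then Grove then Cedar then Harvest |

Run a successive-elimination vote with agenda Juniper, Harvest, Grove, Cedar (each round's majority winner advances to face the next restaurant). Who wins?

Round 1: Juniper vs Harvest — 2–7, Harvest advances.
Round 2: Harvest vs Grove — 7–2, Harvest advances.
Round 3: Harvest vs Cedar — 3–6, Cedar advances.
Cedar survives the agenda.

Cedar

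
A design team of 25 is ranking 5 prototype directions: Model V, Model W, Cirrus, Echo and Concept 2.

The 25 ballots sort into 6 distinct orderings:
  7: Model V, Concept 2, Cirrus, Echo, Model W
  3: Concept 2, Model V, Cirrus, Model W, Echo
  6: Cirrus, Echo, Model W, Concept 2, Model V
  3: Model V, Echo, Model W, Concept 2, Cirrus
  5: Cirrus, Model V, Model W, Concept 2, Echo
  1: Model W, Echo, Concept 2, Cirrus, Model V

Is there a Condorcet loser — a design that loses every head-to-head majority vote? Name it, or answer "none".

Pairwise majorities:
Model V vs Model W: 18 to 7, Model V.
Model V vs Cirrus: Model V, 13–12.
Model V vs Echo: Model V is ranked higher on 7+3+3+5 = 18 ballots, Echo on 7. Model V wins 18–7.
Model V–Concept 2: Model V 15–10.
Model W vs Cirrus: Cirrus wins 21–4.
Model W vs Echo: Echo wins 16–9.
Model W vs Concept 2: 15 to 10, Model W.
Cirrus vs Echo: Cirrus, 21–4.
Cirrus vs Concept 2: 11 to 14, Concept 2.
Echo vs Concept 2: 6+3+1 = 10 for Echo, 15 for Concept 2 — Concept 2 by 15–10.
No design is winless: Model V beats Model W; Model W beats Concept 2; Cirrus beats Model W; Echo beats Model W; Concept 2 beats Cirrus. There is no Condorcet loser.

none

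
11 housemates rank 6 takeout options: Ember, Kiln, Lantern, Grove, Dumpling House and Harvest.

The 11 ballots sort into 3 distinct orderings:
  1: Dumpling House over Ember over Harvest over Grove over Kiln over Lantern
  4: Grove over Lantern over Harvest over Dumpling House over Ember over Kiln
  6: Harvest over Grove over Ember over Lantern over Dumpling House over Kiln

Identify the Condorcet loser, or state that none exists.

Head-to-head results (11 friends):
Ember vs Kiln: Ember wins 11–0.
Ember vs Lantern: Ember, 7–4.
Ember–Grove: Grove 10–1.
Ember vs Dumpling House: Ember wins 6–5.
Ember vs Harvest: Harvest wins 10–1.
Kiln–Lantern: Lantern 10–1.
Kiln vs Grove: Kiln is ranked higher on 0 ballots, Grove on 11. Grove wins 11–0.
Kiln–Dumpling House: Dumpling House 11–0.
Kiln vs Harvest: Harvest, 11–0.
Lantern vs Grove: Grove, 11–0.
Lantern–Dumpling House: Lantern 10–1.
Lantern vs Harvest: Harvest, 7–4.
Grove–Dumpling House: Grove 10–1.
Grove vs Harvest: 4 to 7, Harvest.
Dumpling House–Harvest: Harvest 10–1.
Kiln is beaten in every head-to-head and is the Condorcet loser.

Kiln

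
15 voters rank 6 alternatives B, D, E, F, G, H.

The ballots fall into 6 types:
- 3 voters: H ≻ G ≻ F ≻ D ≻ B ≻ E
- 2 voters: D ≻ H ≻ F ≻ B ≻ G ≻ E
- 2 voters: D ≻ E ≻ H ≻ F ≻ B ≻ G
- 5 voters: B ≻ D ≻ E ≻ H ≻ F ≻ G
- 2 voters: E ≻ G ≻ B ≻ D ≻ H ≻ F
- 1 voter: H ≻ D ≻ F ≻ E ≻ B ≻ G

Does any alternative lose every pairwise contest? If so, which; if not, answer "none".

Pairwise majorities:
B–D: D 8–7.
B vs E: 3+2+5 = 10 for B, 5 for E — B by 10–5.
B vs F: 5+2 = 7 for B, 8 for F — F by 8–7.
B vs G: B is ranked higher on 2+2+5+1 = 10 ballots, G on 5. B wins 10–5.
B vs H: H wins 8–7.
D vs E: 3+2+2+5+1 = 13 for D, 2 for E — D by 13–2.
D vs F: D preferred on 2+2+5+2+1 = 12 ballots; D wins 12–3.
D vs G: D preferred on 2+2+5+1 = 10 ballots; D wins 10–5.
D–H: D 11–4.
E vs F: E, 9–6.
E vs G: E, 10–5.
E vs H: E wins 9–6.
F vs G: 10 to 5, F.
F–H: H 15–0.
G vs H: H, 13–2.
G loses to every other alternative — it is the Condorcet loser.

G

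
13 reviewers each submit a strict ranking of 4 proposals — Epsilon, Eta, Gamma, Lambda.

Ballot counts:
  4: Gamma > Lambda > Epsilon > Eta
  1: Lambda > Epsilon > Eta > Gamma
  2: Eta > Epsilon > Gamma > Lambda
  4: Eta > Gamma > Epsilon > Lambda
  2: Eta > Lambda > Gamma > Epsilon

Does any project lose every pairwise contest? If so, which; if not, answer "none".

Head-to-head results (13 reviewers):
Epsilon vs Eta: Eta, 8–5.
Epsilon vs Gamma: Gamma, 10–3.
Epsilon–Lambda: Lambda 7–6.
Eta vs Gamma: 9 to 4, Eta.
Eta–Lambda: Eta 8–5.
Gamma vs Lambda: 4+2+4 = 10 for Gamma, 3 for Lambda — Gamma by 10–3.
Only Epsilon has no wins; Epsilon is the Condorcet loser.

Epsilon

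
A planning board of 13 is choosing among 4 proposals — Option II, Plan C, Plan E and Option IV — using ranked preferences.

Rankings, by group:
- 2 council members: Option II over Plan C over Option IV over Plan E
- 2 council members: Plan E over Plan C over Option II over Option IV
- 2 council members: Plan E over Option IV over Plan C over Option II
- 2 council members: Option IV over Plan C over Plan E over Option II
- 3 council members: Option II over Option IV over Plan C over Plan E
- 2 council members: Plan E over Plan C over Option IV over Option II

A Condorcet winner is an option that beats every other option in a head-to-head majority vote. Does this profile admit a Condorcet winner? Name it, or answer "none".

Pairwise majorities:
Option II vs Plan C: Plan C wins 8–5.
Option II vs Plan E: Plan E wins 8–5.
Option II vs Option IV: Option II, 7–6.
Plan C vs Plan E: Plan C, 7–6.
Plan C vs Option IV: Option IV, 7–6.
Plan E vs Option IV: Option IV wins 7–6.
No option is unbeaten: Option II loses to Plan C; Plan C loses to Option IV; Plan E loses to Plan C; Option IV loses to Option II. In particular Option II → Option IV → Plan C → Option II is a majority cycle — no Condorcet winner exists.

none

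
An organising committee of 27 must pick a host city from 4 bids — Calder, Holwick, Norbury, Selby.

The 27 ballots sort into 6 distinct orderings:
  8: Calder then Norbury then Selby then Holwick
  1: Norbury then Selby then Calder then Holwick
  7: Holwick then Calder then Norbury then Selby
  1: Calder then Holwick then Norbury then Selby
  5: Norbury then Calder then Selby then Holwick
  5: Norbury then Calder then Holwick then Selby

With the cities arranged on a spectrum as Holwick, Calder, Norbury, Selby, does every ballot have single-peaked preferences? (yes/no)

yes

Axis positions: Holwick=1, Calder=2, Norbury=3, Selby=4.
Ballot type 1 (peak Calder at position 2): ranking walks positions 2-3-4-1, expanding outward from the peak — single-peaked.
Ballot type 2 (peak Norbury at position 3): ranking walks positions 3-4-2-1, expanding outward from the peak — single-peaked.
Ballot type 3 (peak Holwick at position 1): ranking walks positions 1-2-3-4, expanding outward from the peak — single-peaked.
Ballot type 4 (peak Calder at position 2): ranking walks positions 2-1-3-4, expanding outward from the peak — single-peaked.
Ballot type 5 (peak Norbury at position 3): ranking walks positions 3-2-4-1, expanding outward from the peak — single-peaked.
Ballot type 6 (peak Norbury at position 3): ranking walks positions 3-2-1-4, expanding outward from the peak — single-peaked.
Every ranking is single-peaked on this axis.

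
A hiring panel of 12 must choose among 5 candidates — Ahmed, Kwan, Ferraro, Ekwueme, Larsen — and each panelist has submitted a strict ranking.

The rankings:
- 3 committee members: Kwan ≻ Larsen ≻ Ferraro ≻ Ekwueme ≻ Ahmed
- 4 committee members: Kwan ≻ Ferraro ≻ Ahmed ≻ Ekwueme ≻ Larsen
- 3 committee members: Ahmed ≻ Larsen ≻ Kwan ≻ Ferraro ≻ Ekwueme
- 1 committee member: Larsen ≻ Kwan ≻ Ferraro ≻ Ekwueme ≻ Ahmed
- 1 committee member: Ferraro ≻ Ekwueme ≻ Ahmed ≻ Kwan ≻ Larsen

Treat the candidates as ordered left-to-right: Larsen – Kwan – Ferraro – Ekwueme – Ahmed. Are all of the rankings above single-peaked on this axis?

no

Axis positions: Larsen=1, Kwan=2, Ferraro=3, Ekwueme=4, Ahmed=5.
Bloc 1 (peak Kwan at position 2): ranking walks positions 2-1-3-4-5, expanding outward from the peak — single-peaked.
Bloc 2: ranking walks positions 2-3-5-4-1; Ahmed is ranked above Ekwueme even though Ekwueme lies between Ahmed and the peak Kwan on the axis — preferences dip and rise again. Not single-peaked.
Bloc 3: ranking walks positions 5-1-2-3-4; Larsen is ranked above Ekwueme even though Ekwueme lies between Larsen and the peak Ahmed on the axis — preferences dip and rise again. Not single-peaked.
Bloc 4 (peak Larsen at position 1): ranking walks positions 1-2-3-4-5, expanding outward from the peak — single-peaked.
Bloc 5 (peak Ferraro at position 3): ranking walks positions 3-4-5-2-1, expanding outward from the peak — single-peaked.
Bloc 2 violates single-peakedness, so the profile is not single-peaked on this axis.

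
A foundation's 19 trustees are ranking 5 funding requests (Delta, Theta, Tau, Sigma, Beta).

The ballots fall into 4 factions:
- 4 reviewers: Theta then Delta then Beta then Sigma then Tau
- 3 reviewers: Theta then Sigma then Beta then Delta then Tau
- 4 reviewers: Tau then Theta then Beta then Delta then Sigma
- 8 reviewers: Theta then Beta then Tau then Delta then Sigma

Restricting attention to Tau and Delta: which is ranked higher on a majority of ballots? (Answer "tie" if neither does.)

Ballots ranking Tau above Delta: 4 + 8 = 12.
Ballots ranking Delta above Tau: 19 − 12 = 7.
Tau wins the head-to-head 12–7.

Tau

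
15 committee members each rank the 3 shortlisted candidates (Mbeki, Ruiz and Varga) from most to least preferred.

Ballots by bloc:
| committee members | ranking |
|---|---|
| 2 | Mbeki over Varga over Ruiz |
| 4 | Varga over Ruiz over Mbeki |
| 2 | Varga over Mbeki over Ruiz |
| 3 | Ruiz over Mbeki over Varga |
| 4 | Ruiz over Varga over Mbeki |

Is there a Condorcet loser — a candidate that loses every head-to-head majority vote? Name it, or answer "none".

Mbeki

Pairwise majorities:
Mbeki vs Ruiz: Ruiz wins 11–4.
Mbeki–Varga: Varga 10–5.
Ruiz vs Varga: Varga wins 8–7.
Only Mbeki has no wins; Mbeki is the Condorcet loser.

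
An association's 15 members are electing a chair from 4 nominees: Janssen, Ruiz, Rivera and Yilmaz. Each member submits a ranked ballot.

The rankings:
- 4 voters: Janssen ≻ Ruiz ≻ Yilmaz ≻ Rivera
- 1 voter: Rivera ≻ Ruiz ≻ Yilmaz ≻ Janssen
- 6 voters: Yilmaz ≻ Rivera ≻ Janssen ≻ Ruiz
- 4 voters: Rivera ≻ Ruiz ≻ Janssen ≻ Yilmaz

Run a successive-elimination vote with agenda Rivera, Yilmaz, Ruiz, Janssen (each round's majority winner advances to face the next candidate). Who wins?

Janssen

Round 1: Rivera vs Yilmaz — 5–10, Yilmaz advances.
Round 2: Yilmaz vs Ruiz — 6–9, Ruiz advances.
Round 3: Ruiz vs Janssen — 5–10, Janssen advances.
Janssen survives the agenda.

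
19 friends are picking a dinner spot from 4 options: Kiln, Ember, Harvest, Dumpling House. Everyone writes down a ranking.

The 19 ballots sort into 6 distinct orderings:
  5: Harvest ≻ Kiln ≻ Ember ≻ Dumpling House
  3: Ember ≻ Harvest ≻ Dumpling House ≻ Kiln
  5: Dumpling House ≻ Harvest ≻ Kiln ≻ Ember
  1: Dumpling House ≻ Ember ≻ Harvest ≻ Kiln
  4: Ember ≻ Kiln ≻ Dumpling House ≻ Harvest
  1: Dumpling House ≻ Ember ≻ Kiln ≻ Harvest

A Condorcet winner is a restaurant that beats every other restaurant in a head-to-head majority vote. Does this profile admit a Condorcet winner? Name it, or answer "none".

none

Check each pair by majority over 19 ballots:
Kiln vs Ember: Kiln is ranked higher on 5+5 = 10 ballots, Ember on 9. Kiln wins 10–9.
Kiln vs Harvest: Kiln is ranked higher on 4+1 = 5 ballots, Harvest on 14. Harvest wins 14–5.
Kiln–Dumpling House: Dumpling House 10–9.
Ember vs Harvest: Harvest wins 10–9.
Ember vs Dumpling House: Ember, 12–7.
Harvest vs Dumpling House: 5+3 = 8 for Harvest, 11 for Dumpling House — Dumpling House by 11–8.
Each restaurant drops at least one matchup (Kiln loses to Harvest; Ember loses to Kiln; Harvest loses to Dumpling House; Dumpling House loses to Ember); the cycle Kiln beats Ember beats Dumpling House beats Kiln rules out a Condorcet winner.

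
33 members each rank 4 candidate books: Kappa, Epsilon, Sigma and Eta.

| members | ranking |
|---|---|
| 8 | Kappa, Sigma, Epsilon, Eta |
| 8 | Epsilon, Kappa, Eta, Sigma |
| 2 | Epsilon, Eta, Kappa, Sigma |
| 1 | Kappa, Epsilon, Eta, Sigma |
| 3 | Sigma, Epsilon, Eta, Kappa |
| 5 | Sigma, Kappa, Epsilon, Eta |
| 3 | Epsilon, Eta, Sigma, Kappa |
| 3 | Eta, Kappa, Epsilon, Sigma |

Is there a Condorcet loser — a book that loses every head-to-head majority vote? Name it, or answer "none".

Pairwise majorities:
Kappa vs Epsilon: Kappa wins 17–16.
Kappa vs Sigma: Kappa, 22–11.
Kappa vs Eta: Kappa, 22–11.
Epsilon vs Sigma: Epsilon preferred on 8+2+1+3+3 = 17 ballots; Epsilon wins 17–16.
Epsilon vs Eta: Epsilon is ranked higher on 30 ballots, Eta on 3. Epsilon wins 30–3.
Sigma vs Eta: Eta wins 17–16.
Only Sigma has no wins; Sigma is the Condorcet loser.

Sigma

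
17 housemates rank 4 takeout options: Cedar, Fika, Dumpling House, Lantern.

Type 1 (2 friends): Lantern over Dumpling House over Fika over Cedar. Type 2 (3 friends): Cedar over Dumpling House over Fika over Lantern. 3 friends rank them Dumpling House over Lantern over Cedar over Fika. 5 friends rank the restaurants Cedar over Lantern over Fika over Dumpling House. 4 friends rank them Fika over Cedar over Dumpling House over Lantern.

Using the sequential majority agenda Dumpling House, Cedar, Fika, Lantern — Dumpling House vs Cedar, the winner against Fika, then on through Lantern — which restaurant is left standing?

Round 1: Dumpling House vs Cedar — 5–12, Cedar advances.
Round 2: Cedar vs Fika — 11–6, Cedar advances.
Round 3: Cedar vs Lantern — 12–5, Cedar advances.
The agenda winner is Cedar.

Cedar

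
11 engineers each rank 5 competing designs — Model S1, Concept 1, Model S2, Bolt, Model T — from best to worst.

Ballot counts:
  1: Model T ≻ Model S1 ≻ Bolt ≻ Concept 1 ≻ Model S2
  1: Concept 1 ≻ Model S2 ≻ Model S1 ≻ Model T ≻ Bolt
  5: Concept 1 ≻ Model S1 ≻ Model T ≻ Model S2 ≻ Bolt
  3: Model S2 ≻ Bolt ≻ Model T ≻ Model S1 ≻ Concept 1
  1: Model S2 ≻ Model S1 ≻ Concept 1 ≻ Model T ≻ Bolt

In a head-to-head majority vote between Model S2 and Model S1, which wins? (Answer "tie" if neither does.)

Model S1

Ballots ranking Model S2 above Model S1: 1 + 3 + 1 = 5.
Ballots ranking Model S1 above Model S2: 11 − 5 = 6.
Model S1 wins the head-to-head 6–5.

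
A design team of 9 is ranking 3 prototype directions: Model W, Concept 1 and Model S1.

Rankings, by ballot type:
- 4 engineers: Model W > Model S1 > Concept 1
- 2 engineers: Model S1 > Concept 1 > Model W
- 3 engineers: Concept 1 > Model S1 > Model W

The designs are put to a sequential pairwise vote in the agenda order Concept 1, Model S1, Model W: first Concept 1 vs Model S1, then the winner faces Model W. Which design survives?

Round 1: Concept 1 vs Model S1 — 3–6, Model S1 advances.
Round 2: Model S1 vs Model W — 5–4, Model S1 advances.
The agenda winner is Model S1.

Model S1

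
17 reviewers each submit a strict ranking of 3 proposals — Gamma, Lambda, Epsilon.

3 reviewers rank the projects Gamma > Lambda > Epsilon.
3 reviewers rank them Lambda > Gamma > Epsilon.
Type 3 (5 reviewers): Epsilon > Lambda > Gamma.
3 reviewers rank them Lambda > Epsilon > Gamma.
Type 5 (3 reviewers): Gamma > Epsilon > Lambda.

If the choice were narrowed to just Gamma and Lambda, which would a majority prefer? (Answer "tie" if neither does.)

Ballots ranking Gamma above Lambda: 3 + 3 = 6.
Ballots ranking Lambda above Gamma: 17 − 6 = 11.
Lambda wins the head-to-head 11–6.

Lambda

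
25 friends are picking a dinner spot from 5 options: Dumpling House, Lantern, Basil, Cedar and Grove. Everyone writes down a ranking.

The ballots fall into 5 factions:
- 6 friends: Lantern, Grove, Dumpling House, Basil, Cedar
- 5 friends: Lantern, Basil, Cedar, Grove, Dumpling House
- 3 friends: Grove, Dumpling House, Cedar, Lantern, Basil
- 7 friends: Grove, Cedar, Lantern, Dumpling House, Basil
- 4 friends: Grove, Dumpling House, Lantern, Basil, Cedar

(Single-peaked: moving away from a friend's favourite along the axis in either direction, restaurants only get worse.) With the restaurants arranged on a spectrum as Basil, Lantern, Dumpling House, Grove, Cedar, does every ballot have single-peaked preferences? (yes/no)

Axis positions: Basil=1, Lantern=2, Dumpling House=3, Grove=4, Cedar=5.
Faction 1: ranking walks positions 2-4-3-1-5; Grove is ranked above Dumpling House even though Dumpling House lies between Grove and the peak Lantern on the axis — preferences dip and rise again. Not single-peaked.
Faction 2: ranking walks positions 2-1-5-4-3; Cedar is ranked above Dumpling House even though Dumpling House lies between Cedar and the peak Lantern on the axis — preferences dip and rise again. Not single-peaked.
Faction 3 (peak Grove at position 4): ranking walks positions 4-3-5-2-1, expanding outward from the peak — single-peaked.
Faction 4: ranking walks positions 4-5-2-3-1; Lantern is ranked above Dumpling House even though Dumpling House lies between Lantern and the peak Grove on the axis — preferences dip and rise again. Not single-peaked.
Faction 5 (peak Grove at position 4): ranking walks positions 4-3-2-1-5, expanding outward from the peak — single-peaked.
Faction 1 violates single-peakedness, so the profile is not single-peaked on this axis.

no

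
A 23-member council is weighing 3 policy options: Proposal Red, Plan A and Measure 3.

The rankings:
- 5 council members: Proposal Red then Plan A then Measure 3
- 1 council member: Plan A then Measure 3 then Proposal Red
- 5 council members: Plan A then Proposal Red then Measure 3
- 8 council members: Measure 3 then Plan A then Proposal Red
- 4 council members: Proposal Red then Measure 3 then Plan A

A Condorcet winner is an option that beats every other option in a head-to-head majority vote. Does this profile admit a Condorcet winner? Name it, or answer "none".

Head-to-head results (23 council members):
Proposal Red vs Plan A: Plan A wins 14–9.
Proposal Red–Measure 3: Proposal Red 14–9.
Plan A vs Measure 3: Measure 3, 12–11.
No option is unbeaten: Proposal Red loses to Plan A; Plan A loses to Measure 3; Measure 3 loses to Proposal Red. In particular Proposal Red > Measure 3 > Plan A > Proposal Red is a majority cycle — no Condorcet winner exists.

none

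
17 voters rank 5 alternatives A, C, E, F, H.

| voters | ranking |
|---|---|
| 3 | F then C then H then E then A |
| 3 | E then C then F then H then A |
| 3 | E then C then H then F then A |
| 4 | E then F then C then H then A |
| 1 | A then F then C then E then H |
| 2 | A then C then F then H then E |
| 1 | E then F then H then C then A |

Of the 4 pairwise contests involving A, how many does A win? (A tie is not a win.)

A against each rival (17 voters):
A vs C: 1+2 = 3 for A, 14 for C — C by 14–3.
A vs E: E wins 14–3.
A vs F: A is ranked higher on 1+2 = 3 ballots, F on 14. F wins 14–3.
A vs H: 1+2 = 3 for A, 14 for H — H by 14–3.
A beats no one; loses to C, E, F, H — 0 pairwise wins.

0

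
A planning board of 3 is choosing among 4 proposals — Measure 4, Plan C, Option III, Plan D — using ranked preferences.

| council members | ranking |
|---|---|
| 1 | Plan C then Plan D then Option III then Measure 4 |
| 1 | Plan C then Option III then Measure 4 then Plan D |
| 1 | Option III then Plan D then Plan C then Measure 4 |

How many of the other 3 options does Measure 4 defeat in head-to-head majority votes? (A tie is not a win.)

Measure 4 against each rival (3 council members):
Measure 4 vs Plan C: Measure 4 is ranked higher on 0 ballots, Plan C on 3. Plan C wins 3–0.
Measure 4 vs Option III: Measure 4 is ranked higher on 0 ballots, Option III on 3. Option III wins 3–0.
Measure 4–Plan D: Plan D 2–1.
Measure 4 beats no one; loses to Plan C, Option III, Plan D — 0 pairwise wins.

0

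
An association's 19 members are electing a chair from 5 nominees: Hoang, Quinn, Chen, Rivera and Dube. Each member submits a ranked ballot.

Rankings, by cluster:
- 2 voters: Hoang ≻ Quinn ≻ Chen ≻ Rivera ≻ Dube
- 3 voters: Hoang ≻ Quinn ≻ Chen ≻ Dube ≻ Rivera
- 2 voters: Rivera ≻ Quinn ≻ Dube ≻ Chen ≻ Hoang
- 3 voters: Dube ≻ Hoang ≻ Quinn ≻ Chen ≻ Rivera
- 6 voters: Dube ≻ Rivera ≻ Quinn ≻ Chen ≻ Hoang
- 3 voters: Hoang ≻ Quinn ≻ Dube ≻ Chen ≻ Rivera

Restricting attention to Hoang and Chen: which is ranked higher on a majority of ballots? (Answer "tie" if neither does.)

Hoang

Ballots ranking Hoang above Chen: 2 + 3 + 3 + 3 = 11.
Ballots ranking Chen above Hoang: 19 − 11 = 8.
Hoang wins the head-to-head 11–8.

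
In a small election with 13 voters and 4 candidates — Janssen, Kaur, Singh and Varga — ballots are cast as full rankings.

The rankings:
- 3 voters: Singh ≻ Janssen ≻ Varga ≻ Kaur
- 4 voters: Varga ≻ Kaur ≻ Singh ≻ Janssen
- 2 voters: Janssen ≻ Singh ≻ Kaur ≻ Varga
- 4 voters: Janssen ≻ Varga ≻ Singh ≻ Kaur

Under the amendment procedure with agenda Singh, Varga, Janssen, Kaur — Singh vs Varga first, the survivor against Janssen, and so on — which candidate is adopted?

Round 1: Singh vs Varga — 5–8, Varga advances.
Round 2: Varga vs Janssen — 4–9, Janssen advances.
Round 3: Janssen vs Kaur — 9–4, Janssen advances.
Janssen survives the agenda.

Janssen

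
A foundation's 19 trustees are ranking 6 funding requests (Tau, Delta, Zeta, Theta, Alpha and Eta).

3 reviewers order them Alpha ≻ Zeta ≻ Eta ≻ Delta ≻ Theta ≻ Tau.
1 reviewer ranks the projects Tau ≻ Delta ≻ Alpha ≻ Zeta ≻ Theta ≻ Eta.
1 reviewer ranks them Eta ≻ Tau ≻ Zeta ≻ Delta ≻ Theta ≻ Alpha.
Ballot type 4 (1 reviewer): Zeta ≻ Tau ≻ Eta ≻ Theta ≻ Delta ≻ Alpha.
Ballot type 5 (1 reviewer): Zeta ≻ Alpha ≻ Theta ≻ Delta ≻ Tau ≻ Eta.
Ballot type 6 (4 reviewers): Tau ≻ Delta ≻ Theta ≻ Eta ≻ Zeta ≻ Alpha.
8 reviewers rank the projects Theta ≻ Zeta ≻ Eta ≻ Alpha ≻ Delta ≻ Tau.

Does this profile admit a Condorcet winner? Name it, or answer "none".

Theta

Pairwise majorities:
Tau vs Delta: 1+1+1+4 = 7 for Tau, 12 for Delta — Delta by 12–7.
Tau vs Zeta: Tau is ranked higher on 1+1+4 = 6 ballots, Zeta on 13. Zeta wins 13–6.
Tau vs Theta: Theta, 12–7.
Tau vs Alpha: Tau preferred on 1+1+1+4 = 7 ballots; Alpha wins 12–7.
Tau vs Eta: Tau preferred on 1+1+1+4 = 7 ballots; Eta wins 12–7.
Delta vs Zeta: Delta preferred on 1+4 = 5 ballots; Zeta wins 14–5.
Delta vs Theta: Delta is ranked higher on 3+1+1+4 = 9 ballots, Theta on 10. Theta wins 10–9.
Delta vs Alpha: Delta is ranked higher on 1+1+1+4 = 7 ballots, Alpha on 12. Alpha wins 12–7.
Delta vs Eta: Eta, 13–6.
Zeta vs Theta: Zeta is ranked higher on 3+1+1+1+1 = 7 ballots, Theta on 12. Theta wins 12–7.
Zeta vs Alpha: 15 to 4, Zeta.
Zeta vs Eta: 3+1+1+1+8 = 14 for Zeta, 5 for Eta — Zeta by 14–5.
Theta vs Alpha: Theta wins 14–5.
Theta vs Eta: Theta wins 14–5.
Alpha vs Eta: Eta wins 14–5.
Theta defeats every rival head-to-head and is the Condorcet winner.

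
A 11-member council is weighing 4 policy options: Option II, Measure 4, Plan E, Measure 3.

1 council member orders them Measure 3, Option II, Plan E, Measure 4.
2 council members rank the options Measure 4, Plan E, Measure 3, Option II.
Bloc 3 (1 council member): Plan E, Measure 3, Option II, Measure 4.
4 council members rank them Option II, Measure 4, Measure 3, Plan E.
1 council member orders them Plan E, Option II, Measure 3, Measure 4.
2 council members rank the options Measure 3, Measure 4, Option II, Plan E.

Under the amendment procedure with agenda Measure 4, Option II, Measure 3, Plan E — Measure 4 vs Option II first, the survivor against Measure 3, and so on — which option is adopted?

Measure 3

Round 1: Measure 4 vs Option II — 4–7, Option II advances.
Round 2: Option II vs Measure 3 — 5–6, Measure 3 advances.
Round 3: Measure 3 vs Plan E — 7–4, Measure 3 advances.
Measure 3 survives the agenda.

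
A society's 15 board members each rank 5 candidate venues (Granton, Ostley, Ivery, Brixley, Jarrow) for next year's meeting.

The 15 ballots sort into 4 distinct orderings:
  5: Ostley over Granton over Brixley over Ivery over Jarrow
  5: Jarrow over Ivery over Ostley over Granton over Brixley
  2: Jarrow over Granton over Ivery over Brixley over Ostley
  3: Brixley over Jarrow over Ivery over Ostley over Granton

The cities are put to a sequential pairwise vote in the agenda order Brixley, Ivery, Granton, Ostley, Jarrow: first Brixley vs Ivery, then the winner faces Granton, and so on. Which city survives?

Jarrow

Round 1: Brixley vs Ivery — 8–7, Brixley advances.
Round 2: Brixley vs Granton — 3–12, Granton advances.
Round 3: Granton vs Ostley — 2–13, Ostley advances.
Round 4: Ostley vs Jarrow — 5–10, Jarrow advances.
Jarrow survives the agenda.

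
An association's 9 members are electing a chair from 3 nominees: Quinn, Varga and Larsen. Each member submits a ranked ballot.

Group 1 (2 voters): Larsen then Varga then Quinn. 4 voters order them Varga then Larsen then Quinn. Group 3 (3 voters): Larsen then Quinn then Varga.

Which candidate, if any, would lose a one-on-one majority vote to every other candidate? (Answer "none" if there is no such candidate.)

Quinn

Pairwise majorities:
Quinn vs Varga: 3 to 6, Varga.
Quinn vs Larsen: Quinn preferred on 0 ballots; Larsen wins 9–0.
Varga–Larsen: Larsen 5–4.
Quinn is beaten in every head-to-head and is the Condorcet loser.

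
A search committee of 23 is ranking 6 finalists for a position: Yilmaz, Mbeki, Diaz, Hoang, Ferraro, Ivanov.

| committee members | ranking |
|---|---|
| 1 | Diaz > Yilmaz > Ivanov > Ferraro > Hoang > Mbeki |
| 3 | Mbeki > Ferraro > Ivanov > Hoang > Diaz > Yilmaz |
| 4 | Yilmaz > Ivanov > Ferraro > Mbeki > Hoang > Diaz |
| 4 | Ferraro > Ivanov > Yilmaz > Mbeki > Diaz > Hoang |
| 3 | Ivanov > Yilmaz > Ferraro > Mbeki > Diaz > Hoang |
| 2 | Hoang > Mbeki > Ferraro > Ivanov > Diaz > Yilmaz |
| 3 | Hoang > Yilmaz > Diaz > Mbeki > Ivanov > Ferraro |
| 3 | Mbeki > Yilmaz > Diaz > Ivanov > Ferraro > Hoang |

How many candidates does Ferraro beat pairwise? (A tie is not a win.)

Ferraro against each rival (23 committee members):
Ferraro vs Yilmaz: 9 to 14, Yilmaz.
Ferraro vs Mbeki: Ferraro wins 12–11.
Ferraro–Diaz: Ferraro 16–7.
Ferraro vs Hoang: Ferraro preferred on 1+3+4+4+3+3 = 18 ballots; Ferraro wins 18–5.
Ferraro vs Ivanov: Ivanov wins 14–9.
Ferraro beats Mbeki, Diaz, Hoang; loses to Yilmaz, Ivanov — 3 pairwise wins.

3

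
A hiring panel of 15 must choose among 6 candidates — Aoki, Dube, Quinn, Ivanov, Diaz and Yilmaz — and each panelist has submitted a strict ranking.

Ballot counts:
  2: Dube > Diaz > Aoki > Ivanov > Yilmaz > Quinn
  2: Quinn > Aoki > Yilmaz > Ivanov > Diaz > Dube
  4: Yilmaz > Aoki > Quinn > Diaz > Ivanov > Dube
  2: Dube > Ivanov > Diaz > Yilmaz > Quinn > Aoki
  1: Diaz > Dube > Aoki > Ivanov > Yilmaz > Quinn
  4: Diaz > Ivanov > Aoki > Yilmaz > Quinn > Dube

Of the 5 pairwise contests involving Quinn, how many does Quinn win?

Quinn against each rival (15 committee members):
Quinn–Aoki: Aoki 11–4.
Quinn–Dube: Quinn 10–5.
Quinn vs Ivanov: Ivanov wins 9–6.
Quinn vs Diaz: Quinn is ranked higher on 2+4 = 6 ballots, Diaz on 9. Diaz wins 9–6.
Quinn vs Yilmaz: Quinn preferred on 2 ballots; Yilmaz wins 13–2.
Quinn beats Dube; loses to Aoki, Ivanov, Diaz, Yilmaz — 1 pairwise win.

1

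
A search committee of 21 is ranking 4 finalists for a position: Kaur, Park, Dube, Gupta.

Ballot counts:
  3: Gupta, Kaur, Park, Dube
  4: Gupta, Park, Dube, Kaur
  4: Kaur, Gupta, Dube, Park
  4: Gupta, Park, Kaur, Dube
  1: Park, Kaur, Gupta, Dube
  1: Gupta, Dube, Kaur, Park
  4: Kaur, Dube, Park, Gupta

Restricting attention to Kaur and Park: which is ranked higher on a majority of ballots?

Kaur

Ballots ranking Kaur above Park: 3 + 4 + 1 + 4 = 12.
Ballots ranking Park above Kaur: 21 − 12 = 9.
Kaur wins the head-to-head 12–9.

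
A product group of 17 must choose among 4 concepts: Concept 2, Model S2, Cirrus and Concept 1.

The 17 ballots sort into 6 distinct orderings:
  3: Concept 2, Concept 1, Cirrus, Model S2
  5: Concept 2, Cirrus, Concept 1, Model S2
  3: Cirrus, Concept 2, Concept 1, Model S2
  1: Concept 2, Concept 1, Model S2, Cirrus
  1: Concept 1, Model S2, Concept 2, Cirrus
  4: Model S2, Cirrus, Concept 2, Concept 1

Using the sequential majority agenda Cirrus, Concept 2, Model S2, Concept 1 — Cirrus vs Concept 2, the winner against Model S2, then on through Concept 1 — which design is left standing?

Round 1: Cirrus vs Concept 2 — 7–10, Concept 2 advances.
Round 2: Concept 2 vs Model S2 — 12–5, Concept 2 advances.
Round 3: Concept 2 vs Concept 1 — 16–1, Concept 2 advances.
The agenda winner is Concept 2.

Concept 2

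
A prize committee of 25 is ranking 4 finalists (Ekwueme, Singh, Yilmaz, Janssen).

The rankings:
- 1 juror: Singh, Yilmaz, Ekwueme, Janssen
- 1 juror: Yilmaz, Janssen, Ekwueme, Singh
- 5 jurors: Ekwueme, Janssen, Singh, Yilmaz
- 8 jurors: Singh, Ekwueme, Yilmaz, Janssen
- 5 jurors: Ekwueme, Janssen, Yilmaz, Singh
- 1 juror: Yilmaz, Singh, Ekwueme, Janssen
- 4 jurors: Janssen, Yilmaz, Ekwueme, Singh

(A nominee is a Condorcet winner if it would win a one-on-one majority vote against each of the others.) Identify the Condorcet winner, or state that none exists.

Ekwueme

Head-to-head results (25 jurors):
Ekwueme vs Singh: Ekwueme wins 15–10.
Ekwueme vs Yilmaz: Ekwueme, 18–7.
Ekwueme vs Janssen: Ekwueme wins 20–5.
Singh vs Yilmaz: Singh, 14–11.
Singh vs Janssen: Janssen wins 15–10.
Yilmaz vs Janssen: Janssen, 14–11.
Only Ekwueme has no losses; Ekwueme is the Condorcet winner.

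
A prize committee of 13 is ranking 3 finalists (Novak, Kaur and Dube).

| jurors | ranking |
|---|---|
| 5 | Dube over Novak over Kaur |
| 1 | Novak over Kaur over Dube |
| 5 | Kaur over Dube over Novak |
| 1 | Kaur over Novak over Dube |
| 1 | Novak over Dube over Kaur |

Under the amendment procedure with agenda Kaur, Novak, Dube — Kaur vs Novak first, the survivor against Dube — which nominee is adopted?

Dube

Round 1: Kaur vs Novak — 6–7, Novak advances.
Round 2: Novak vs Dube — 3–10, Dube advances.
The agenda winner is Dube.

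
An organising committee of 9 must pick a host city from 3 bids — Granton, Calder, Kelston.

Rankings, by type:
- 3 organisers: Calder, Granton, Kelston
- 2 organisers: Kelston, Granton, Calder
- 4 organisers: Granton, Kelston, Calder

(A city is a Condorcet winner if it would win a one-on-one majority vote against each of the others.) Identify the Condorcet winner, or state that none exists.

Check each pair by majority over 9 ballots:
Granton vs Calder: Granton, 6–3.
Granton–Kelston: Granton 7–2.
Calder vs Kelston: Kelston wins 6–3.
Granton wins every pairwise contest, so Granton is the Condorcet winner.

Granton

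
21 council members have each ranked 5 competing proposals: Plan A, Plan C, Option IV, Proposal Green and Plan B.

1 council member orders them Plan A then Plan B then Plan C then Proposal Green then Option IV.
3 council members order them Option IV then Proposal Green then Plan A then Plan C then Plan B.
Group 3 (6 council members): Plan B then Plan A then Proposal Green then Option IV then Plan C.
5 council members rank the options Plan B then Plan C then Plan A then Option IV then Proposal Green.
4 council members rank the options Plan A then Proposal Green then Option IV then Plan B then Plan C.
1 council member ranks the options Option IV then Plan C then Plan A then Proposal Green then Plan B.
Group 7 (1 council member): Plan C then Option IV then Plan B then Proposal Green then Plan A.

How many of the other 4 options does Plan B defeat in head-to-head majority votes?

4

Plan B against each rival (21 council members):
Plan B vs Plan A: Plan B preferred on 6+5+1 = 12 ballots; Plan B wins 12–9.
Plan B vs Plan C: Plan B, 16–5.
Plan B vs Option IV: 1+6+5 = 12 for Plan B, 9 for Option IV — Plan B by 12–9.
Plan B vs Proposal Green: Plan B preferred on 1+6+5+1 = 13 ballots; Plan B wins 13–8.
Plan B beats Plan A, Plan C, Option IV, Proposal Green — 4 pairwise wins.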